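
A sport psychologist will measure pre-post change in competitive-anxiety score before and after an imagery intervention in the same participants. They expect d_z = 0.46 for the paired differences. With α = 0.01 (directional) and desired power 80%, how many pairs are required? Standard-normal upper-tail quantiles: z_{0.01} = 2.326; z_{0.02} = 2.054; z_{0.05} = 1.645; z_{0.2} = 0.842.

n = 48 pairs

For a paired (one-sample on differences) test: n = ((z_{α} + z_β) / d)².
z_{α} + z_β = 2.326 + 0.842 = 3.168.
n = (3.168 / 0.46)² = 6.887² = 47.43.
Round up.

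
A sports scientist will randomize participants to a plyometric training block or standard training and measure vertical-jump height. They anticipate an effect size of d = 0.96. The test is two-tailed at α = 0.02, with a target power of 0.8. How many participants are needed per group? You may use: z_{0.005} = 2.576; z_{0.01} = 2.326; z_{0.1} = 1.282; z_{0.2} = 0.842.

For two independent groups with equal n: n = 2·((z_{α/2} + z_β) / d)².
z_{α/2} + z_β = 2.326 + 0.842 = 3.168.
n = 2 × (3.168 / 0.96)² = 2 × 3.300² = 2 × 10.89 = 21.8.
Round up to the next whole participant.

n = 22 per group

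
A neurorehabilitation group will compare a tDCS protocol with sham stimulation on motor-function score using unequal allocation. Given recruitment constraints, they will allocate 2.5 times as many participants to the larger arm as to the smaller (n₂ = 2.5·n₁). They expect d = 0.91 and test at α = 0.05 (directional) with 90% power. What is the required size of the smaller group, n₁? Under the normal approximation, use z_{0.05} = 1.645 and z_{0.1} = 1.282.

With allocation ratio k = n₂/n₁ = 2.5, Var(x̄₁−x̄₂) = σ²(1/n₁ + 1/(k·n₁)) = σ²·(k+1)/(k·n₁).
So n₁ = (1 + 1/k)·((z_{α} + z_β)/d)² = 1.400 × (2.927/0.91)².
n₁ = 1.400 × 10.35 = 14.5.
Round up: n₁ = 15, giving n₂ = ⌈2.5 × 15⌉ = ⌈37.5⌉ = 38.

n₁ = 15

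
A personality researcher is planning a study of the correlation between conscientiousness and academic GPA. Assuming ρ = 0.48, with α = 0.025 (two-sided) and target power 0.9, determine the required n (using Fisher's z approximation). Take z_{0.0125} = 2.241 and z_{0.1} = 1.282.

Fisher's z: C = ½·ln((1+r)/(1−r)) = ½·ln(2.8462) = 0.5230.
n = ((z_{α/2} + z_β)/C)² + 3.
(2.241 + 1.282) / 0.5230 = 3.523 / 0.5230 = 6.736.
n = 6.736² + 3 = 45.38 + 3 = 48.4.
Round up.

n = 49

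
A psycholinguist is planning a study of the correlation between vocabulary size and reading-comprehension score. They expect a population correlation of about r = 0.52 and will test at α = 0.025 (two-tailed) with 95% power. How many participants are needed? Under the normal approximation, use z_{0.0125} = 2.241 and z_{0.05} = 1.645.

n = 49

Fisher's z: C = ½·ln((1+r)/(1−r)) = ½·ln(3.1667) = 0.5763.
n = ((z_{α/2} + z_β)/C)² + 3.
(2.241 + 1.645) / 0.5763 = 3.886 / 0.5763 = 6.743.
n = 6.743² + 3 = 45.47 + 3 = 48.5.
Round up.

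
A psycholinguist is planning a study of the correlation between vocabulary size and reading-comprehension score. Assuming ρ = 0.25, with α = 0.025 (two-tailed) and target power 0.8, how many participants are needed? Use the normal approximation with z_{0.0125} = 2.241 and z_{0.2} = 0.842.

Fisher's z: C = ½·ln((1+r)/(1−r)) = ½·ln(1.6667) = 0.2554.
n = ((z_{α/2} + z_β)/C)² + 3.
(2.241 + 0.842) / 0.2554 = 3.083 / 0.2554 = 12.071.
n = 12.071² + 3 = 145.72 + 3 = 148.7.
Round up.

n = 149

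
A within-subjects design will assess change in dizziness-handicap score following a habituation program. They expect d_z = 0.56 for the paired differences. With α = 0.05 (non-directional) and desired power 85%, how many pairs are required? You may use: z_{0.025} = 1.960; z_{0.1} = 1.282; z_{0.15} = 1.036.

n = 29 pairs

For a paired (one-sample on differences) test: n = ((z_{α/2} + z_β) / d)².
z_{α/2} + z_β = 1.960 + 1.036 = 2.996.
n = (2.996 / 0.56)² = 5.350² = 28.62.
Round up.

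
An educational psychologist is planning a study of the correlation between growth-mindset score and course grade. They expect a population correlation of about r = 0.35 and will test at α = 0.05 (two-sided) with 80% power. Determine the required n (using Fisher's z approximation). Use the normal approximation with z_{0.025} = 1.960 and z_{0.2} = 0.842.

Fisher's z: C = ½·ln((1+r)/(1−r)) = ½·ln(2.0769) = 0.3654.
n = ((z_{α/2} + z_β)/C)² + 3.
(1.960 + 0.842) / 0.3654 = 2.802 / 0.3654 = 7.668.
n = 7.668² + 3 = 58.80 + 3 = 61.8.
Round up.

n = 62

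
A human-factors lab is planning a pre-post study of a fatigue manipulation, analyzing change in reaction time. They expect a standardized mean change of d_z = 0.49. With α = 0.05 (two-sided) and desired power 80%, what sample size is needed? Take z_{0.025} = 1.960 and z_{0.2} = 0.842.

For a paired (one-sample on differences) test: n = ((z_{α/2} + z_β) / d)².
z_{α/2} + z_β = 1.960 + 0.842 = 2.802.
n = (2.802 / 0.49)² = 5.718² = 32.70.
Round up.

n = 33 pairs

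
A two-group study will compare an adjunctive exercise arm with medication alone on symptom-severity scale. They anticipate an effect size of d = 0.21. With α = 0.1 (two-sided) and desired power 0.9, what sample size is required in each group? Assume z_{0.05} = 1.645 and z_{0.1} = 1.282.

n = 389 per group

For two independent groups with equal n: n = 2·((z_{α/2} + z_β) / d)².
z_{α/2} + z_β = 1.645 + 1.282 = 2.927.
n = 2 × (2.927 / 0.21)² = 2 × 13.938² = 2 × 194.27 = 388.5.
Round up to the next whole participant.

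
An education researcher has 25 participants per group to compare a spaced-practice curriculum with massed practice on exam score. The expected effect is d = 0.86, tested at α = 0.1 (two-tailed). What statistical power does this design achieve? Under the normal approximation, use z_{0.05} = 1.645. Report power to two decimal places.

power ≈ 0.92

For two equal groups, power = Φ(d·√(n/2) − z_{α/2}).
d·√(n/2) = 0.86 × √(25/2) = 0.86 × 3.536 = 3.041.
z_β = 3.041 − 1.645 = 1.396.
Power = Φ(1.396) = 0.919.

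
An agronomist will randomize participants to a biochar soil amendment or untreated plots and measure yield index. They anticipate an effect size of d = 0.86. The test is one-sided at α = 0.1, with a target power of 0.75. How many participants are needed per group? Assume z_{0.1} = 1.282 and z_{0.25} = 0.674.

n = 11 per group

For two independent groups with equal n: n = 2·((z_{α} + z_β) / d)².
z_{α} + z_β = 1.282 + 0.674 = 1.956.
n = 2 × (1.956 / 0.86)² = 2 × 2.274² = 2 × 5.17 = 10.3.
Round up to the next whole participant.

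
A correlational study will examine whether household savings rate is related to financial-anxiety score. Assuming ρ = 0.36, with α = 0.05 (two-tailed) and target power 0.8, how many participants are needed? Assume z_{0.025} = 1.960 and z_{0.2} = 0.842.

n = 59

Fisher's z: C = ½·ln((1+r)/(1−r)) = ½·ln(2.1250) = 0.3769.
n = ((z_{α/2} + z_β)/C)² + 3.
(1.960 + 0.842) / 0.3769 = 2.802 / 0.3769 = 7.434.
n = 7.434² + 3 = 55.27 + 3 = 58.3.
Round up.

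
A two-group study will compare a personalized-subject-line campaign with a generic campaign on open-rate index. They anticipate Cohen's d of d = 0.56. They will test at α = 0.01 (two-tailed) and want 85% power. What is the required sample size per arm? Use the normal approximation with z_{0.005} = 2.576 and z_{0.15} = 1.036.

n = 84 per group

For two independent groups with equal n: n = 2·((z_{α/2} + z_β) / d)².
z_{α/2} + z_β = 2.576 + 1.036 = 3.612.
n = 2 × (3.612 / 0.56)² = 2 × 6.450² = 2 × 41.60 = 83.2.
Round up to the next whole participant.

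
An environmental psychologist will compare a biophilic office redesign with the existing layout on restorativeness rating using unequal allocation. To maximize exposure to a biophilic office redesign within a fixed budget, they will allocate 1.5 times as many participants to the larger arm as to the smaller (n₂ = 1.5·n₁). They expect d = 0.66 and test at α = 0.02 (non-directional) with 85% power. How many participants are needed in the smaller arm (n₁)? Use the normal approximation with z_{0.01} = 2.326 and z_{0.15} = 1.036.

n₁ = 44

With allocation ratio k = n₂/n₁ = 1.5, Var(x̄₁−x̄₂) = σ²(1/n₁ + 1/(k·n₁)) = σ²·(k+1)/(k·n₁).
So n₁ = (1 + 1/k)·((z_{α/2} + z_β)/d)² = 1.667 × (3.362/0.66)².
n₁ = 1.667 × 25.95 = 43.2.
Round up: n₁ = 44, giving n₂ = 1.5 × 44 = 66.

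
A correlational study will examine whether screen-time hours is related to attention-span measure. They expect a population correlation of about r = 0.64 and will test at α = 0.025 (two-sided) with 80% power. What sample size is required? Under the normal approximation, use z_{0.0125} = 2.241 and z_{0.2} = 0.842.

n = 20

Fisher's z: C = ½·ln((1+r)/(1−r)) = ½·ln(4.5556) = 0.7582.
n = ((z_{α/2} + z_β)/C)² + 3.
(2.241 + 0.842) / 0.7582 = 3.083 / 0.7582 = 4.066.
n = 4.066² + 3 = 16.53 + 3 = 19.5.
Round up.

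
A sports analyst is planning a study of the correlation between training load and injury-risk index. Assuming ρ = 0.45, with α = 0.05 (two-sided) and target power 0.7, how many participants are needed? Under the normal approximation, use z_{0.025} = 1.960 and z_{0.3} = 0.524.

n = 30

Fisher's z: C = ½·ln((1+r)/(1−r)) = ½·ln(2.6364) = 0.4847.
n = ((z_{α/2} + z_β)/C)² + 3.
(1.960 + 0.524) / 0.4847 = 2.484 / 0.4847 = 5.125.
n = 5.125² + 3 = 26.26 + 3 = 29.3.
Round up.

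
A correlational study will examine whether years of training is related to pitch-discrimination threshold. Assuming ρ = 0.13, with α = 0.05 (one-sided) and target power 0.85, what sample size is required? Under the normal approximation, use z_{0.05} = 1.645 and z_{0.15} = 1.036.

Fisher's z: C = ½·ln((1+r)/(1−r)) = ½·ln(1.2989) = 0.1307.
n = ((z_{α} + z_β)/C)² + 3.
(1.645 + 1.036) / 0.1307 = 2.681 / 0.1307 = 20.513.
n = 20.513² + 3 = 420.77 + 3 = 423.8.
Round up.

n = 424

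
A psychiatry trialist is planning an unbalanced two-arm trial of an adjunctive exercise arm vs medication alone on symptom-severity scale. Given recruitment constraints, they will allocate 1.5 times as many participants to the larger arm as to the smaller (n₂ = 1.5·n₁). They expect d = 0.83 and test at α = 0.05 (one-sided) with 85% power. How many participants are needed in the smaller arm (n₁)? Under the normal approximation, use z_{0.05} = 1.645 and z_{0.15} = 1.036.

n₁ = 18

With allocation ratio k = n₂/n₁ = 1.5, Var(x̄₁−x̄₂) = σ²(1/n₁ + 1/(k·n₁)) = σ²·(k+1)/(k·n₁).
So n₁ = (1 + 1/k)·((z_{α} + z_β)/d)² = 1.667 × (2.681/0.83)².
n₁ = 1.667 × 10.43 = 17.4.
Round up: n₁ = 18, giving n₂ = 1.5 × 18 = 27.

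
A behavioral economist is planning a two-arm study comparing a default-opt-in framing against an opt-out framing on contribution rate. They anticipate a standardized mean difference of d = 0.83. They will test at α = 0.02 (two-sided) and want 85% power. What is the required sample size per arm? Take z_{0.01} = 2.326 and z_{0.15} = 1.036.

For two independent groups with equal n: n = 2·((z_{α/2} + z_β) / d)².
z_{α/2} + z_β = 2.326 + 1.036 = 3.362.
n = 2 × (3.362 / 0.83)² = 2 × 4.051² = 2 × 16.41 = 32.8.
Round up to the next whole participant.

n = 33 per group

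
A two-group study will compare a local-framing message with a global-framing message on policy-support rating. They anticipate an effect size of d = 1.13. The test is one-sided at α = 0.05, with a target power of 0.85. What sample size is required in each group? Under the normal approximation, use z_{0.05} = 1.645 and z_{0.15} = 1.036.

For two independent groups with equal n: n = 2·((z_{α} + z_β) / d)².
z_{α} + z_β = 1.645 + 1.036 = 2.681.
n = 2 × (2.681 / 1.13)² = 2 × 2.373² = 2 × 5.63 = 11.3.
Round up to the next whole participant.

n = 12 per group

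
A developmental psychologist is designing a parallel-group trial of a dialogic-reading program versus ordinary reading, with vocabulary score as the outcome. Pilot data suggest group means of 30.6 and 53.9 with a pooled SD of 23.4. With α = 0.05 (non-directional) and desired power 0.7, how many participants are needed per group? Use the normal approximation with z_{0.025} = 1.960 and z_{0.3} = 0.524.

n = 13 per group

Cohen's d = |M₁ − M₂| / SD_pooled = |30.6 − 53.9| / 23.4 = 23.3 / 23.4 = 0.996.
For two independent groups with equal n: n = 2·((z_{α/2} + z_β) / d)².
z_{α/2} + z_β = 1.960 + 0.524 = 2.484.
n = 2 × (2.484 / 0.996)² = 2 × 2.494² = 2 × 6.22 = 12.4.
Round up to the next whole participant.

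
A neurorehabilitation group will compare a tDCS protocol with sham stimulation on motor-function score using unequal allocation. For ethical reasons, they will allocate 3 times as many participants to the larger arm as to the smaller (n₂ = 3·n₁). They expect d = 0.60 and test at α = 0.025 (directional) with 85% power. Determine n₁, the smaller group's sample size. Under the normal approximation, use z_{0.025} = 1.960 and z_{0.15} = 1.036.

n₁ = 34

With allocation ratio k = n₂/n₁ = 3, Var(x̄₁−x̄₂) = σ²(1/n₁ + 1/(k·n₁)) = σ²·(k+1)/(k·n₁).
So n₁ = (1 + 1/k)·((z_{α} + z_β)/d)² = 1.333 × (2.996/0.60)².
n₁ = 1.333 × 24.93 = 33.2.
Round up: n₁ = 34, giving n₂ = 3 × 34 = 102.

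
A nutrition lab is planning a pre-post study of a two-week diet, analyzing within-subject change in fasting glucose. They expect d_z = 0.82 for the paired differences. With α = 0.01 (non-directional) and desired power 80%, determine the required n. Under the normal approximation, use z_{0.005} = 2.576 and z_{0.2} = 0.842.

n = 18 pairs

For a paired (one-sample on differences) test: n = ((z_{α/2} + z_β) / d)².
z_{α/2} + z_β = 2.576 + 0.842 = 3.418.
n = (3.418 / 0.82)² = 4.168² = 17.37.
Round up.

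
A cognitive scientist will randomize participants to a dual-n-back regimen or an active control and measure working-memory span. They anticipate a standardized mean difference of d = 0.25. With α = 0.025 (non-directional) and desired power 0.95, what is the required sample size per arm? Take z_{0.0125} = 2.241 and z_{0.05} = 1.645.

For two independent groups with equal n: n = 2·((z_{α/2} + z_β) / d)².
z_{α/2} + z_β = 2.241 + 1.645 = 3.886.
n = 2 × (3.886 / 0.25)² = 2 × 15.544² = 2 × 241.62 = 483.2.
Round up to the next whole participant.

n = 484 per group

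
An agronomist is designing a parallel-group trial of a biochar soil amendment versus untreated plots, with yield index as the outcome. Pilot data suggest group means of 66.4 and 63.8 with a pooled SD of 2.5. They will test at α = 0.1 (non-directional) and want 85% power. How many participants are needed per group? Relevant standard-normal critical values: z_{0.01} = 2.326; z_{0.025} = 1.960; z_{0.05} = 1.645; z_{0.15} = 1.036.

Cohen's d = |M₁ − M₂| / SD_pooled = |66.4 − 63.8| / 2.5 = 2.6 / 2.5 = 1.040.
For two independent groups with equal n: n = 2·((z_{α/2} + z_β) / d)².
z_{α/2} + z_β = 1.645 + 1.036 = 2.681.
n = 2 × (2.681 / 1.040)² = 2 × 2.578² = 2 × 6.65 = 13.3.
Round up to the next whole participant.

n = 14 per group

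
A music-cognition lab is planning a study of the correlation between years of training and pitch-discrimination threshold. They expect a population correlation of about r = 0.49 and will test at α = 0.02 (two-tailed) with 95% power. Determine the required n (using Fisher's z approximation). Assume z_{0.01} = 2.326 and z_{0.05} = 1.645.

Fisher's z: C = ½·ln((1+r)/(1−r)) = ½·ln(2.9216) = 0.5361.
n = ((z_{α/2} + z_β)/C)² + 3.
(2.326 + 1.645) / 0.5361 = 3.971 / 0.5361 = 7.407.
n = 7.407² + 3 = 54.87 + 3 = 57.9.
Round up.

n = 58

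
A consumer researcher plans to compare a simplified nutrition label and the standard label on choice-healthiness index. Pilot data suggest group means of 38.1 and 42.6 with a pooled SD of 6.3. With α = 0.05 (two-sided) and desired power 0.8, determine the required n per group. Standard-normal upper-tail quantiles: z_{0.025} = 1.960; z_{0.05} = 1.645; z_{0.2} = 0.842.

n = 31 per group

Cohen's d = |M₁ − M₂| / SD_pooled = |38.1 − 42.6| / 6.3 = 4.5 / 6.3 = 0.714.
For two independent groups with equal n: n = 2·((z_{α/2} + z_β) / d)².
z_{α/2} + z_β = 1.960 + 0.842 = 2.802.
n = 2 × (2.802 / 0.714)² = 2 × 3.924² = 2 × 15.40 = 30.8.
Round up to the next whole participant.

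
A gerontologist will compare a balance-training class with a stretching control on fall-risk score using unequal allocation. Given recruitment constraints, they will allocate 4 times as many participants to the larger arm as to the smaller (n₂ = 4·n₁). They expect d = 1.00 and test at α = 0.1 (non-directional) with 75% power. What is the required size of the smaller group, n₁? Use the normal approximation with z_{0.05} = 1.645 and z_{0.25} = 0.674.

With allocation ratio k = n₂/n₁ = 4, Var(x̄₁−x̄₂) = σ²(1/n₁ + 1/(k·n₁)) = σ²·(k+1)/(k·n₁).
So n₁ = (1 + 1/k)·((z_{α/2} + z_β)/d)² = 1.250 × (2.319/1.00)².
n₁ = 1.250 × 5.38 = 6.7.
Round up: n₁ = 7, giving n₂ = 4 × 7 = 28.

n₁ = 7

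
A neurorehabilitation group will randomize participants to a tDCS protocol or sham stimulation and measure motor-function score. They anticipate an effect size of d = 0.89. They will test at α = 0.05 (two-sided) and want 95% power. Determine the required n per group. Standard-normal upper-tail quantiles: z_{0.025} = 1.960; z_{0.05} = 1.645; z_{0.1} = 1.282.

For two independent groups with equal n: n = 2·((z_{α/2} + z_β) / d)².
z_{α/2} + z_β = 1.960 + 1.645 = 3.605.
n = 2 × (3.605 / 0.89)² = 2 × 4.051² = 2 × 16.41 = 32.8.
Round up to the next whole participant.

n = 33 per group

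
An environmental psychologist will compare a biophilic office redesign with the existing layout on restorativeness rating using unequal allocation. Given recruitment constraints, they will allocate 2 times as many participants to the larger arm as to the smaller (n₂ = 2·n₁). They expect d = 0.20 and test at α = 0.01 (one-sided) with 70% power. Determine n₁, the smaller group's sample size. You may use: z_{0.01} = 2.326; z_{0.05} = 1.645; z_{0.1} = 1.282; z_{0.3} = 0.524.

n₁ = 305

With allocation ratio k = n₂/n₁ = 2, Var(x̄₁−x̄₂) = σ²(1/n₁ + 1/(k·n₁)) = σ²·(k+1)/(k·n₁).
So n₁ = (1 + 1/k)·((z_{α} + z_β)/d)² = 1.500 × (2.850/0.20)².
n₁ = 1.500 × 203.06 = 304.6.
Round up: n₁ = 305, giving n₂ = 2 × 305 = 610.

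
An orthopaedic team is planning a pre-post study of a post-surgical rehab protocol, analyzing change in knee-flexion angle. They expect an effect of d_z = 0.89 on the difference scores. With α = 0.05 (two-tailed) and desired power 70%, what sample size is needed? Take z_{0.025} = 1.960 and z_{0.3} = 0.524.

n = 8 pairs

For a paired (one-sample on differences) test: n = ((z_{α/2} + z_β) / d)².
z_{α/2} + z_β = 1.960 + 0.524 = 2.484.
n = (2.484 / 0.89)² = 2.791² = 7.79.
Round up.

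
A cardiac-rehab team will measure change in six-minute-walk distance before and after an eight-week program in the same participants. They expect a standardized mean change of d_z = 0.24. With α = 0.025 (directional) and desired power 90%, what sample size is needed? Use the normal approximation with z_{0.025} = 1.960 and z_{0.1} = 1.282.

n = 183 pairs

For a paired (one-sample on differences) test: n = ((z_{α} + z_β) / d)².
z_{α} + z_β = 1.960 + 1.282 = 3.242.
n = (3.242 / 0.24)² = 13.508² = 182.48.
Round up.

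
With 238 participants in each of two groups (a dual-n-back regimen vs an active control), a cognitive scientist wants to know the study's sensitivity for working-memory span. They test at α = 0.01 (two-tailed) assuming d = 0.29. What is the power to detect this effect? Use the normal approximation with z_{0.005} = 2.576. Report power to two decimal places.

power ≈ 0.72

For two equal groups, power = Φ(d·√(n/2) − z_{α/2}).
d·√(n/2) = 0.29 × √(238/2) = 0.29 × 10.909 = 3.164.
z_β = 3.164 − 2.576 = 0.588.
Power = Φ(0.588) = 0.722.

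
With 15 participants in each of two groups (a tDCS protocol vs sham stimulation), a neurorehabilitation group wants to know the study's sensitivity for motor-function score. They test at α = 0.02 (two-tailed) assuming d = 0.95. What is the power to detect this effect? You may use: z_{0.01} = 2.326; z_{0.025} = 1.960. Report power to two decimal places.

power ≈ 0.61

For two equal groups, power = Φ(d·√(n/2) − z_{α/2}).
d·√(n/2) = 0.95 × √(15/2) = 0.95 × 2.739 = 2.602.
z_β = 2.602 − 2.326 = 0.276.
Power = Φ(0.276) = 0.609.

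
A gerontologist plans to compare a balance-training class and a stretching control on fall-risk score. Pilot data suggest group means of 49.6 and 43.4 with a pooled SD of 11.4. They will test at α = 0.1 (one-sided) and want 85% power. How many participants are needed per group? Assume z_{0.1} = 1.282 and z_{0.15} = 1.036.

n = 37 per group

Cohen's d = |M₁ − M₂| / SD_pooled = |49.6 − 43.4| / 11.4 = 6.2 / 11.4 = 0.544.
For two independent groups with equal n: n = 2·((z_{α} + z_β) / d)².
z_{α} + z_β = 1.282 + 1.036 = 2.318.
n = 2 × (2.318 / 0.544)² = 2 × 4.261² = 2 × 18.16 = 36.3.
Round up to the next whole participant.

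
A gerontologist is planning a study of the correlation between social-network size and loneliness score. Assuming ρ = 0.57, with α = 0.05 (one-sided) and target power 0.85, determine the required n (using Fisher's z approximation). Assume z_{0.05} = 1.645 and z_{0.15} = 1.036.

n = 21

Fisher's z: C = ½·ln((1+r)/(1−r)) = ½·ln(3.6512) = 0.6475.
n = ((z_{α} + z_β)/C)² + 3.
(1.645 + 1.036) / 0.6475 = 2.681 / 0.6475 = 4.141.
n = 4.141² + 3 = 17.14 + 3 = 20.1.
Round up.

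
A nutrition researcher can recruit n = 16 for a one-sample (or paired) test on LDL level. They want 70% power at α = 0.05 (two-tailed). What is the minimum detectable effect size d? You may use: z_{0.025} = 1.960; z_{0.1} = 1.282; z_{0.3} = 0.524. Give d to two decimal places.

For a single sample (or paired design) of n = 16: d_min = (z_{α/2} + z_β)/√n.
z-sum = 1.960 + 0.524 = 2.484.
d_min = 2.484 / √16 = 2.484 / 4.000 = 0.621.

d_min ≈ 0.62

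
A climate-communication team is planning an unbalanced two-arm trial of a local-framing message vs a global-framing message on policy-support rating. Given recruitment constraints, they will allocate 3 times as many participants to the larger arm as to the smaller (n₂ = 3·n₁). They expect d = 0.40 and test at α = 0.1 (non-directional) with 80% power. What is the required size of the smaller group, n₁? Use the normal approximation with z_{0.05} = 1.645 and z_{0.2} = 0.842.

n₁ = 52

With allocation ratio k = n₂/n₁ = 3, Var(x̄₁−x̄₂) = σ²(1/n₁ + 1/(k·n₁)) = σ²·(k+1)/(k·n₁).
So n₁ = (1 + 1/k)·((z_{α/2} + z_β)/d)² = 1.333 × (2.487/0.40)².
n₁ = 1.333 × 38.66 = 51.5.
Round up: n₁ = 52, giving n₂ = 3 × 52 = 156.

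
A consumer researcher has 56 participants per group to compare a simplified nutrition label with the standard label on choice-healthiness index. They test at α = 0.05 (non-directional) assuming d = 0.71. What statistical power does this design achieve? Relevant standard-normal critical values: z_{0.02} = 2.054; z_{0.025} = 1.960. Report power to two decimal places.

For two equal groups, power = Φ(d·√(n/2) − z_{α/2}).
d·√(n/2) = 0.71 × √(56/2) = 0.71 × 5.292 = 3.757.
z_β = 3.757 − 1.960 = 1.797.
Power = Φ(1.797) = 0.964.

power ≈ 0.96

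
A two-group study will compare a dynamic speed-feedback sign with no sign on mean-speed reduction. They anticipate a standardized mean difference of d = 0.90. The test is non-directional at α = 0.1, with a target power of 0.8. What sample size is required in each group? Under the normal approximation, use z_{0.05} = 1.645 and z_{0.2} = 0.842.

n = 16 per group

For two independent groups with equal n: n = 2·((z_{α/2} + z_β) / d)².
z_{α/2} + z_β = 1.645 + 0.842 = 2.487.
n = 2 × (2.487 / 0.90)² = 2 × 2.763² = 2 × 7.64 = 15.3.
Round up to the next whole participant.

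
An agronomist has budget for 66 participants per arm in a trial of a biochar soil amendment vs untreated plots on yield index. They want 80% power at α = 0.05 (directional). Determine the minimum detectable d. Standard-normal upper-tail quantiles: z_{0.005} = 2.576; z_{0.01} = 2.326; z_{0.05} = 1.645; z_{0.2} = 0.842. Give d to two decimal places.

For two independent groups of n = 66 each: d_min = (z_{α} + z_β)·√(2/n).
z-sum = 1.645 + 0.842 = 2.487.
d_min = 2.487 × √(2/66) = 2.487 × 0.1741 = 0.433.

d_min ≈ 0.43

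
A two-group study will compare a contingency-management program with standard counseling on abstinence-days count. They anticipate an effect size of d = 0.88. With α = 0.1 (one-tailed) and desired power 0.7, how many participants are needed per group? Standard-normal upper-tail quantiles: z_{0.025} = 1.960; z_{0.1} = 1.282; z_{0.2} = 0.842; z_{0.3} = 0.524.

n = 9 per group

For two independent groups with equal n: n = 2·((z_{α} + z_β) / d)².
z_{α} + z_β = 1.282 + 0.524 = 1.806.
n = 2 × (1.806 / 0.88)² = 2 × 2.052² = 2 × 4.21 = 8.4.
Round up to the next whole participant.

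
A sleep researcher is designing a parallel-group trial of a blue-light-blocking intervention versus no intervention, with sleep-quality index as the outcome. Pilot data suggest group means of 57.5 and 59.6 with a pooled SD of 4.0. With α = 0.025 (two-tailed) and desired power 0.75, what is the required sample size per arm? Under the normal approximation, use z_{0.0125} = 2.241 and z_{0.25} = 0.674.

n = 62 per group

Cohen's d = |M₁ − M₂| / SD_pooled = |57.5 − 59.6| / 4.0 = 2.1 / 4.0 = 0.525.
For two independent groups with equal n: n = 2·((z_{α/2} + z_β) / d)².
z_{α/2} + z_β = 2.241 + 0.674 = 2.915.
n = 2 × (2.915 / 0.525)² = 2 × 5.552² = 2 × 30.83 = 61.7.
Round up to the next whole participant.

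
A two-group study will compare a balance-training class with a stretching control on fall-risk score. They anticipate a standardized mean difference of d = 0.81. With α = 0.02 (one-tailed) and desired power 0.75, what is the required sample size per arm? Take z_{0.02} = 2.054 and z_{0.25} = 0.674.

n = 23 per group

For two independent groups with equal n: n = 2·((z_{α} + z_β) / d)².
z_{α} + z_β = 2.054 + 0.674 = 2.728.
n = 2 × (2.728 / 0.81)² = 2 × 3.368² = 2 × 11.34 = 22.7.
Round up to the next whole participant.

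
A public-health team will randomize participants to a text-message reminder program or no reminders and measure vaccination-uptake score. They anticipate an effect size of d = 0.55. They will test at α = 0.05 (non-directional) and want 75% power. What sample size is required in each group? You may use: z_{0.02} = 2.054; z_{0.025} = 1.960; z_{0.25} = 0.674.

For two independent groups with equal n: n = 2·((z_{α/2} + z_β) / d)².
z_{α/2} + z_β = 1.960 + 0.674 = 2.634.
n = 2 × (2.634 / 0.55)² = 2 × 4.789² = 2 × 22.94 = 45.9.
Round up to the next whole participant.

n = 46 per group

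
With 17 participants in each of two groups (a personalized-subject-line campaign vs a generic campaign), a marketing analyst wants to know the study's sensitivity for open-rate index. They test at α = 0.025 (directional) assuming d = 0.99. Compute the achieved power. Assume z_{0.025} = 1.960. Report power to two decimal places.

For two equal groups, power = Φ(d·√(n/2) − z_{α}).
d·√(n/2) = 0.99 × √(17/2) = 0.99 × 2.915 = 2.886.
z_β = 2.886 − 1.960 = 0.926.
Power = Φ(0.926) = 0.823.

power ≈ 0.82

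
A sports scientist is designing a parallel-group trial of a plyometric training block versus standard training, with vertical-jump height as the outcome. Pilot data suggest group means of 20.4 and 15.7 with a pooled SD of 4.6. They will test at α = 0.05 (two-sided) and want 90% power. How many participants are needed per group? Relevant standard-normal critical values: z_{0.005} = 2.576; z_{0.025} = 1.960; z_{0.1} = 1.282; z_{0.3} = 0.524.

n = 21 per group

Cohen's d = |M₁ − M₂| / SD_pooled = |20.4 − 15.7| / 4.6 = 4.7 / 4.6 = 1.022.
For two independent groups with equal n: n = 2·((z_{α/2} + z_β) / d)².
z_{α/2} + z_β = 1.960 + 1.282 = 3.242.
n = 2 × (3.242 / 1.022)² = 2 × 3.172² = 2 × 10.06 = 20.1.
Round up to the next whole participant.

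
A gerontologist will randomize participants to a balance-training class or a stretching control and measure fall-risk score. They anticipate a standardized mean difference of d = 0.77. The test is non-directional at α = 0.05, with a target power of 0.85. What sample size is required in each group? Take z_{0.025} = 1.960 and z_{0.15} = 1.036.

For two independent groups with equal n: n = 2·((z_{α/2} + z_β) / d)².
z_{α/2} + z_β = 1.960 + 1.036 = 2.996.
n = 2 × (2.996 / 0.77)² = 2 × 3.891² = 2 × 15.14 = 30.3.
Round up to the next whole participant.

n = 31 per group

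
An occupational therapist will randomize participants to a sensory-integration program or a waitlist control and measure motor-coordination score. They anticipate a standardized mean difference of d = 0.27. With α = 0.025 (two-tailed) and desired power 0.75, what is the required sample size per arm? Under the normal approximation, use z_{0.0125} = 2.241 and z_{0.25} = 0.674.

n = 234 per group

For two independent groups with equal n: n = 2·((z_{α/2} + z_β) / d)².
z_{α/2} + z_β = 2.241 + 0.674 = 2.915.
n = 2 × (2.915 / 0.27)² = 2 × 10.796² = 2 × 116.56 = 233.1.
Round up to the next whole participant.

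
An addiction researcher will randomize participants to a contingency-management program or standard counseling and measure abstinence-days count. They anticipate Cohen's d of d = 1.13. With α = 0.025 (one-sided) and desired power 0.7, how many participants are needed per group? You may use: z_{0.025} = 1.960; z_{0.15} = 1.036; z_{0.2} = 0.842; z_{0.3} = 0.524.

n = 10 per group

For two independent groups with equal n: n = 2·((z_{α} + z_β) / d)².
z_{α} + z_β = 1.960 + 0.524 = 2.484.
n = 2 × (2.484 / 1.13)² = 2 × 2.198² = 2 × 4.83 = 9.7.
Round up to the next whole participant.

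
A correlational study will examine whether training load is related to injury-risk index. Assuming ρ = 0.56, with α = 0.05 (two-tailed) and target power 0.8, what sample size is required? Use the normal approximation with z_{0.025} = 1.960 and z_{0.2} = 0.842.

Fisher's z: C = ½·ln((1+r)/(1−r)) = ½·ln(3.5455) = 0.6328.
n = ((z_{α/2} + z_β)/C)² + 3.
(1.960 + 0.842) / 0.6328 = 2.802 / 0.6328 = 4.428.
n = 4.428² + 3 = 19.61 + 3 = 22.6.
Round up.

n = 23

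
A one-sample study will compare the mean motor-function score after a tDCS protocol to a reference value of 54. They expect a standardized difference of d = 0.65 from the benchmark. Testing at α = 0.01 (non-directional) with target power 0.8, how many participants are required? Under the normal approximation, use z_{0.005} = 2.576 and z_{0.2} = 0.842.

For a one-sample test: n = ((z_{α/2} + z_β) / d)².
z_{α/2} + z_β = 2.576 + 0.842 = 3.418.
n = (3.418 / 0.65)² = 5.258² = 27.65.
Round up.

n = 28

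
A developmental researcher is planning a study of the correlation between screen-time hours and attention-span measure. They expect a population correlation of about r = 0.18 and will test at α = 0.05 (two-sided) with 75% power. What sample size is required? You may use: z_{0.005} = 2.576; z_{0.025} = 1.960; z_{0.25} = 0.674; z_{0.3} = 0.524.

n = 213

Fisher's z: C = ½·ln((1+r)/(1−r)) = ½·ln(1.4390) = 0.1820.
n = ((z_{α/2} + z_β)/C)² + 3.
(1.960 + 0.674) / 0.1820 = 2.634 / 0.1820 = 14.473.
n = 14.473² + 3 = 209.45 + 3 = 212.5.
Round up.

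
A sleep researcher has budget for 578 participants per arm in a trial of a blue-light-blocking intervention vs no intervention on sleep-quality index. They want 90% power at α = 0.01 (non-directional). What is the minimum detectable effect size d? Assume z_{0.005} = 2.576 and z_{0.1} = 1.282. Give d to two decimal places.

d_min ≈ 0.23

For two independent groups of n = 578 each: d_min = (z_{α/2} + z_β)·√(2/n).
z-sum = 2.576 + 1.282 = 3.858.
d_min = 3.858 × √(2/578) = 3.858 × 0.0588 = 0.227.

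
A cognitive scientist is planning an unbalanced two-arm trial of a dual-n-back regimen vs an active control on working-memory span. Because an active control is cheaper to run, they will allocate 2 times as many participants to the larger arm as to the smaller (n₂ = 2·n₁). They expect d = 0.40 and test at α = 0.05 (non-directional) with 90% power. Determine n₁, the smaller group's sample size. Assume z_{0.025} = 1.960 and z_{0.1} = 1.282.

With allocation ratio k = n₂/n₁ = 2, Var(x̄₁−x̄₂) = σ²(1/n₁ + 1/(k·n₁)) = σ²·(k+1)/(k·n₁).
So n₁ = (1 + 1/k)·((z_{α/2} + z_β)/d)² = 1.500 × (3.242/0.40)².
n₁ = 1.500 × 65.69 = 98.5.
Round up: n₁ = 99, giving n₂ = 2 × 99 = 198.

n₁ = 99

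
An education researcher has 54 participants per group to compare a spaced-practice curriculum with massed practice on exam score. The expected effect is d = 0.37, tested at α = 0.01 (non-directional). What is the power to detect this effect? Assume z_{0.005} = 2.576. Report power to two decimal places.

For two equal groups, power = Φ(d·√(n/2) − z_{α/2}).
d·√(n/2) = 0.37 × √(54/2) = 0.37 × 5.196 = 1.923.
z_β = 1.923 − 2.576 = -0.653.
Power = Φ(-0.653) = 0.257.

power ≈ 0.26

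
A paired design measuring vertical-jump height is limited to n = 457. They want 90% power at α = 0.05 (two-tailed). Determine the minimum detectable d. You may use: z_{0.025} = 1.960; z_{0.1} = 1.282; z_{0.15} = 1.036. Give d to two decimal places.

d_min ≈ 0.15

For a single sample (or paired design) of n = 457: d_min = (z_{α/2} + z_β)/√n.
z-sum = 1.960 + 1.282 = 3.242.
d_min = 3.242 / √457 = 3.242 / 21.378 = 0.152.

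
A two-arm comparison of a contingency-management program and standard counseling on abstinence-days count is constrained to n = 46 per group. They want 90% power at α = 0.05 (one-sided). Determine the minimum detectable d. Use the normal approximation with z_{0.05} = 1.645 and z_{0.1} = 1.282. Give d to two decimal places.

d_min ≈ 0.61

For two independent groups of n = 46 each: d_min = (z_{α} + z_β)·√(2/n).
z-sum = 1.645 + 1.282 = 2.927.
d_min = 2.927 × √(2/46) = 2.927 × 0.2085 = 0.610.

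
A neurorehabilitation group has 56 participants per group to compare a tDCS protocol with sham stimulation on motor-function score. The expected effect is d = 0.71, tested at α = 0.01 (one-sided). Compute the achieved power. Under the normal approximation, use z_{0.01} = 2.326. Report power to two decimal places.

power ≈ 0.92

For two equal groups, power = Φ(d·√(n/2) − z_{α}).
d·√(n/2) = 0.71 × √(56/2) = 0.71 × 5.292 = 3.757.
z_β = 3.757 − 2.326 = 1.431.
Power = Φ(1.431) = 0.924.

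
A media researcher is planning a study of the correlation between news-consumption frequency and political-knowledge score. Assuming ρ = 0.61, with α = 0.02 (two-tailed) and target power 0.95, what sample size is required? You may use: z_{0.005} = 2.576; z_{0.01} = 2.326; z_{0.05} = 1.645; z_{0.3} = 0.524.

n = 35

Fisher's z: C = ½·ln((1+r)/(1−r)) = ½·ln(4.1282) = 0.7089.
n = ((z_{α/2} + z_β)/C)² + 3.
(2.326 + 1.645) / 0.7089 = 3.971 / 0.7089 = 5.602.
n = 5.602² + 3 = 31.38 + 3 = 34.4.
Round up.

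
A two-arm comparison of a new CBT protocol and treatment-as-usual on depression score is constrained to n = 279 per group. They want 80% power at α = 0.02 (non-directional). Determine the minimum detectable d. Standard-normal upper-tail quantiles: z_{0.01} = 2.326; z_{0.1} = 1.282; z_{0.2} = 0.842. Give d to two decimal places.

For two independent groups of n = 279 each: d_min = (z_{α/2} + z_β)·√(2/n).
z-sum = 2.326 + 0.842 = 3.168.
d_min = 3.168 × √(2/279) = 3.168 × 0.0847 = 0.268.

d_min ≈ 0.27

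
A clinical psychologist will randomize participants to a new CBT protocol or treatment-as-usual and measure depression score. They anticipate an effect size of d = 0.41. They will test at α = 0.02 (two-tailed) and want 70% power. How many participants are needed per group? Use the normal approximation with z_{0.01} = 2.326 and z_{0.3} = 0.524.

n = 97 per group

For two independent groups with equal n: n = 2·((z_{α/2} + z_β) / d)².
z_{α/2} + z_β = 2.326 + 0.524 = 2.850.
n = 2 × (2.850 / 0.41)² = 2 × 6.951² = 2 × 48.32 = 96.6.
Round up to the next whole participant.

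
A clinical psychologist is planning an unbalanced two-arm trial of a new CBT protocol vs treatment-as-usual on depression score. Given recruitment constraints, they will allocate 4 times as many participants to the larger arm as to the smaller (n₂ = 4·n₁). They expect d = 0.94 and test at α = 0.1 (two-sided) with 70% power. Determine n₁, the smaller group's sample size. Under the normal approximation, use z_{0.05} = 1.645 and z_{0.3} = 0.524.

n₁ = 7

With allocation ratio k = n₂/n₁ = 4, Var(x̄₁−x̄₂) = σ²(1/n₁ + 1/(k·n₁)) = σ²·(k+1)/(k·n₁).
So n₁ = (1 + 1/k)·((z_{α/2} + z_β)/d)² = 1.250 × (2.169/0.94)².
n₁ = 1.250 × 5.32 = 6.7.
Round up: n₁ = 7, giving n₂ = 4 × 7 = 28.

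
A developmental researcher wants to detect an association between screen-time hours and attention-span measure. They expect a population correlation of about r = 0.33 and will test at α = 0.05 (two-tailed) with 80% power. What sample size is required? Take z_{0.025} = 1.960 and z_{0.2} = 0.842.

n = 70

Fisher's z: C = ½·ln((1+r)/(1−r)) = ½·ln(1.9851) = 0.3428.
n = ((z_{α/2} + z_β)/C)² + 3.
(1.960 + 0.842) / 0.3428 = 2.802 / 0.3428 = 8.174.
n = 8.174² + 3 = 66.81 + 3 = 69.8.
Round up.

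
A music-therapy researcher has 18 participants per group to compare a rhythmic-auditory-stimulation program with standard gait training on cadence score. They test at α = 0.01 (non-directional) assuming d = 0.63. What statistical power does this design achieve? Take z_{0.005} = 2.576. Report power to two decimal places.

For two equal groups, power = Φ(d·√(n/2) − z_{α/2}).
d·√(n/2) = 0.63 × √(18/2) = 0.63 × 3.000 = 1.890.
z_β = 1.890 − 2.576 = -0.686.
Power = Φ(-0.686) = 0.246.

power ≈ 0.25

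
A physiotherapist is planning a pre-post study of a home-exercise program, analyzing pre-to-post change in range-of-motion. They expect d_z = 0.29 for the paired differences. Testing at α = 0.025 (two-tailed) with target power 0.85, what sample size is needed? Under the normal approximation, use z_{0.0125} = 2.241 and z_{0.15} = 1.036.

n = 128 pairs

For a paired (one-sample on differences) test: n = ((z_{α/2} + z_β) / d)².
z_{α/2} + z_β = 2.241 + 1.036 = 3.277.
n = (3.277 / 0.29)² = 11.300² = 127.69.
Round up.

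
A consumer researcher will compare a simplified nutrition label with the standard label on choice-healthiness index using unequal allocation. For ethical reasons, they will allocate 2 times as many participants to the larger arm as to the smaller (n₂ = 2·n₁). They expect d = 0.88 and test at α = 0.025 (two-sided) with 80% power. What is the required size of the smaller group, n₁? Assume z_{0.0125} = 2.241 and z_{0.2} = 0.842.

n₁ = 19

With allocation ratio k = n₂/n₁ = 2, Var(x̄₁−x̄₂) = σ²(1/n₁ + 1/(k·n₁)) = σ²·(k+1)/(k·n₁).
So n₁ = (1 + 1/k)·((z_{α/2} + z_β)/d)² = 1.500 × (3.083/0.88)².
n₁ = 1.500 × 12.27 = 18.4.
Round up: n₁ = 19, giving n₂ = 2 × 19 = 38.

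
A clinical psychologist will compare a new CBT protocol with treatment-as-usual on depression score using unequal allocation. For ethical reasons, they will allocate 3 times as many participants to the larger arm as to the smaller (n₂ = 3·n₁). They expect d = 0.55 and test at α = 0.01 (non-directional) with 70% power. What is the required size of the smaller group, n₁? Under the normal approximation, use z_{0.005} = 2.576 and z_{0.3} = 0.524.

n₁ = 43

With allocation ratio k = n₂/n₁ = 3, Var(x̄₁−x̄₂) = σ²(1/n₁ + 1/(k·n₁)) = σ²·(k+1)/(k·n₁).
So n₁ = (1 + 1/k)·((z_{α/2} + z_β)/d)² = 1.333 × (3.100/0.55)².
n₁ = 1.333 × 31.77 = 42.4.
Round up: n₁ = 43, giving n₂ = 3 × 43 = 129.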